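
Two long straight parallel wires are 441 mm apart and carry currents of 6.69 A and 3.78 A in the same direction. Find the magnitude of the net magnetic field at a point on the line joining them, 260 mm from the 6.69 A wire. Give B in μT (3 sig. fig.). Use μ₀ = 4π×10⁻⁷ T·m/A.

Each long wire gives B = μ₀I/(2πd). Distances are d₁ = 0.26 m and d₂ = 0.181 m.
B₁ = 5.15×10⁻⁶ T, B₂ = 4.18×10⁻⁶ T.
Between parallel currents the two contributions point in opposite directions, so they subtract. B = |B₁ − B₂| = |5.15×10⁻⁶ − 4.18×10⁻⁶| = 9.69×10⁻⁷ T.

B ≈ 0.969 μT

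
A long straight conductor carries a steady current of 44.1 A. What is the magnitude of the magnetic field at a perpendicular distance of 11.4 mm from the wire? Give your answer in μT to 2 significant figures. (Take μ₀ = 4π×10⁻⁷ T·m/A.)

For an infinitely long straight wire, B = μ₀I/(2πd).
B = (4π×10⁻⁷ × 44.1) / (2π × 0.0114) = 7.74×10⁻⁴ T.

B ≈ 770 μT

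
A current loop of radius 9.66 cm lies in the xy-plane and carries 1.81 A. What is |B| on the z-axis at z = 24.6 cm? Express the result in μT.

B ≈ 0.575 μT

On the axis of a circular loop, B = μ₀IR² / [2(R²+z²)^(3/2)].
R² + z² = (0.0966)² + (0.246)² = 0.06985 m², and (R²+z²)^(3/2) = 1.85×10⁻² m³.
B = (4π×10⁻⁷ × 1.81 × 0.009332) / (2 × 1.85×10⁻²) = 5.75×10⁻⁷ T.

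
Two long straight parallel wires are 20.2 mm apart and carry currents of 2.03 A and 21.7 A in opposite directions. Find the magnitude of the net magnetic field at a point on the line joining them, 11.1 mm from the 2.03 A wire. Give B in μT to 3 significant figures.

Each long wire gives B = μ₀I/(2πd). Distances are d₁ = 0.0111 m and d₂ = 0.0091 m.
B₁ = 3.66×10⁻⁵ T, B₂ = 4.77×10⁻⁴ T.
Between antiparallel currents both contributions point the same way, so they add. B = B₁ + B₂ = 3.66×10⁻⁵ + 4.77×10⁻⁴ = 5.13×10⁻⁴ T.

B ≈ 513 μT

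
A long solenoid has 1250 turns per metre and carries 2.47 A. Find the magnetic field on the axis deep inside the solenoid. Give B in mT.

B ≈ 3.88 mT

Inside a long solenoid, B = μ₀nI with n = 1250 turns/m.
B = 4π×10⁻⁷ × 1250 × 2.47 = 3.88×10⁻³ T.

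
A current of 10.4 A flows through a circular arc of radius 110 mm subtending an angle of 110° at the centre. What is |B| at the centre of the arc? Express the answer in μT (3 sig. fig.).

B ≈ 18.2 μT

The Biot–Savart field of a circular arc at its centre is B = μ₀Iφ/(4πR), with φ = 1.92 rad.
B = (4π×10⁻⁷ × 10.4 × 1.92) / (4π × 0.11) = 1.82×10⁻⁵ T.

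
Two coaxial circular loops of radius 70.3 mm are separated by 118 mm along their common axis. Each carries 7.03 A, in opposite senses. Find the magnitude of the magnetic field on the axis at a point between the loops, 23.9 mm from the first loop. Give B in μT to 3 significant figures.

Each loop contributes B = μ₀IR²/[2(R²+z²)^(3/2)] on the axis, with z measured from that loop.
Loop 1 (z = 0.0239 m): B₁ = 5.33×10⁻⁵ T. Loop 2 (z = 0.0941 m): B₂ = 1.35×10⁻⁵ T.
The fields oppose: B = |B₁ − B₂| = 3.99×10⁻⁵ T.

B ≈ 39.9 μT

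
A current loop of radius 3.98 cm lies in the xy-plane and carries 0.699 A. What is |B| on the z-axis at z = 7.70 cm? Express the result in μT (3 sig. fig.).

On the axis of a circular loop, B = μ₀IR² / [2(R²+z²)^(3/2)].
R² + z² = (0.0398)² + (0.077)² = 0.007513 m², and (R²+z²)^(3/2) = 6.51×10⁻⁴ m³.
B = (4π×10⁻⁷ × 0.699 × 0.001584) / (2 × 6.51×10⁻⁴) = 1.07×10⁻⁶ T.

B ≈ 1.07 μT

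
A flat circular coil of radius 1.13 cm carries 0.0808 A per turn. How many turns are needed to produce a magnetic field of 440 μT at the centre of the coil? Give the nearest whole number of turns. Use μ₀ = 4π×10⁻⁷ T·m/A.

N = 98

For an N-turn coil, B = Nμ₀I/(2R). A single turn gives B₁ = 4.49×10⁻⁶ T with R = 0.0113 m.
N = B/B₁ = 4.40×10⁻⁴ / 4.49×10⁻⁶ = 97.94.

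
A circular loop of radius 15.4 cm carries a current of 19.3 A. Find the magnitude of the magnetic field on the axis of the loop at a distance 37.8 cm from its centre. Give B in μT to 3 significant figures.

On the axis of a circular loop, B = μ₀IR² / [2(R²+z²)^(3/2)].
R² + z² = (0.154)² + (0.378)² = 0.1666 m², and (R²+z²)^(3/2) = 6.80×10⁻² m³.
B = (4π×10⁻⁷ × 19.3 × 0.02372) / (2 × 6.80×10⁻²) = 4.23×10⁻⁶ T.

B ≈ 4.23 μT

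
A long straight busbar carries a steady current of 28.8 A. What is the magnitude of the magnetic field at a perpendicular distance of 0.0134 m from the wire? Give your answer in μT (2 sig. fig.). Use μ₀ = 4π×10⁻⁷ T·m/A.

For an infinitely long straight wire, B = μ₀I/(2πd).
B = (4π×10⁻⁷ × 28.8) / (2π × 0.0134) = 4.30×10⁻⁴ T.

B ≈ 430 μT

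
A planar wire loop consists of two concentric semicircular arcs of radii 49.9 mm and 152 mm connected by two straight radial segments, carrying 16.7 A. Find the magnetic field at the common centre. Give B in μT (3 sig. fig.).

The radial connectors point toward the centre, so dl × r̂ = 0 and they contribute nothing.
Each semicircle gives μ₀I/(4R): inner arc 1.05×10⁻⁴ T, outer arc 3.45×10⁻⁵ T.
The two arcs carry current in opposite angular senses, so their fields oppose: B = |1.05×10⁻⁴ − 3.45×10⁻⁵| = 7.06×10⁻⁵ T.

B ≈ 70.6 μT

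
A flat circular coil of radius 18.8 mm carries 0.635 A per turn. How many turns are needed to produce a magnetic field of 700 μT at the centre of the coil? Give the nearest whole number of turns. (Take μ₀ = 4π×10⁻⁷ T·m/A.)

For an N-turn coil, B = Nμ₀I/(2R). A single turn gives B₁ = 2.12×10⁻⁵ T with R = 0.0188 m.
N = B/B₁ = 7.00×10⁻⁴ / 2.12×10⁻⁵ = 32.98.

N = 33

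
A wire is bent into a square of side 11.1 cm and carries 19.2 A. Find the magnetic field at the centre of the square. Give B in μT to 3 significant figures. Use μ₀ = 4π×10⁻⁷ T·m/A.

Each side is a finite straight segment at perpendicular distance d = a/(2 tan(π/4)) = 0.0555 m from the centre, with end-angles ±π/4.
One side contributes B₁ = (μ₀I/4πd)·2 sin(π/4) = 4.89×10⁻⁵ T.
All 4 sides add in the same direction: B = 4 × 4.89×10⁻⁵ = 1.96×10⁻⁴ T.

B ≈ 196 μT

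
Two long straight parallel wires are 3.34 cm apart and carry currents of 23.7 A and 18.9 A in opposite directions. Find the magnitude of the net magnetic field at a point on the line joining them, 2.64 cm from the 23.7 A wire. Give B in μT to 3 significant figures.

B ≈ 720 μT

Each long wire gives B = μ₀I/(2πd). Distances are d₁ = 0.0264 m and d₂ = 0.007 m.
B₁ = 1.80×10⁻⁴ T, B₂ = 5.40×10⁻⁴ T.
Between antiparallel currents both contributions point the same way, so they add. B = B₁ + B₂ = 1.80×10⁻⁴ + 5.40×10⁻⁴ = 7.20×10⁻⁴ T.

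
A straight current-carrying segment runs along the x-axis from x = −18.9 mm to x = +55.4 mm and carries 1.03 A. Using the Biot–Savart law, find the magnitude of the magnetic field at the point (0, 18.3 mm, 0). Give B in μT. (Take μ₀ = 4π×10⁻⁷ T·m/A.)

B ≈ 9.39 μT

For a finite straight segment, B = (μ₀I/4πd)(sinθ₁ + sinθ₂), where θ₁, θ₂ are the angles from the perpendicular to each end.
The perpendicular distance is d = 0.0183 m; the end-offsets along the wire are a = 0.0189 m and b = 0.0554 m.
sinθ₁ = 0.0189/√(0.0189²+0.0183²) = 0.7184; sinθ₂ = 0.0554/√(0.0554²+0.0183²) = 0.9495.
B = (4π×10⁻⁷ × 1.03) / (4π × 0.0183) × (0.7184 + 0.9495) = 9.39×10⁻⁶ T.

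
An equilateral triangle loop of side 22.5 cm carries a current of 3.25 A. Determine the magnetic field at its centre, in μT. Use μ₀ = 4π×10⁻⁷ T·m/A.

Each side is a finite straight segment at perpendicular distance d = a/(2 tan(π/3)) = 0.06495 m from the centre, with end-angles ±π/3.
One side contributes B₁ = (μ₀I/4πd)·2 sin(π/3) = 8.67×10⁻⁶ T.
All 3 sides add in the same direction: B = 3 × 8.67×10⁻⁶ = 2.60×10⁻⁵ T.

B ≈ 26.0 μT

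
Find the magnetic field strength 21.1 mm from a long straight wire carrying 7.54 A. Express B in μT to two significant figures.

B ≈ 71 μT

For an infinitely long straight wire, B = μ₀I/(2πd).
B = (4π×10⁻⁷ × 7.54) / (2π × 0.0211) = 7.15×10⁻⁵ T.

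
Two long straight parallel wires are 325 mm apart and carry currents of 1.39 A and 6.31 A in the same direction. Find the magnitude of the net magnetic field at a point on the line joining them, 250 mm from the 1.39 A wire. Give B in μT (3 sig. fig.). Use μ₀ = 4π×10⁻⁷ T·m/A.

B ≈ 15.7 μT

Each long wire gives B = μ₀I/(2πd). Distances are d₁ = 0.25 m and d₂ = 0.075 m.
B₁ = 1.11×10⁻⁶ T, B₂ = 1.68×10⁻⁵ T.
Between parallel currents the two contributions point in opposite directions, so they subtract. B = |B₁ − B₂| = |1.11×10⁻⁶ − 1.68×10⁻⁵| = 1.57×10⁻⁵ T.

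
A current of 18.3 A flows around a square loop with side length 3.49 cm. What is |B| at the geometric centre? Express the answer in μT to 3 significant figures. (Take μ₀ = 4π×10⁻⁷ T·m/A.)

B ≈ 593 μT

Each side is a finite straight segment at perpendicular distance d = a/(2 tan(π/4)) = 0.01745 m from the centre, with end-angles ±π/4.
One side contributes B₁ = (μ₀I/4πd)·2 sin(π/4) = 1.48×10⁻⁴ T.
All 4 sides add in the same direction: B = 4 × 1.48×10⁻⁴ = 5.93×10⁻⁴ T.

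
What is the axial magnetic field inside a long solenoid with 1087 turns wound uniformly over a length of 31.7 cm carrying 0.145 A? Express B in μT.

Inside a long solenoid, B = μ₀nI with n = 3429 turns/m.
B = 4π×10⁻⁷ × 3429 × 0.145 = 6.25×10⁻⁴ T.

B ≈ 625 μT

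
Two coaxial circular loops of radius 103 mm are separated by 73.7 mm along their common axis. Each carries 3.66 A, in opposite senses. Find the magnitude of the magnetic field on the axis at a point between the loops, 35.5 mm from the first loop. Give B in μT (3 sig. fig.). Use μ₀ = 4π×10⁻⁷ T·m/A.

Each loop contributes B = μ₀IR²/[2(R²+z²)^(3/2)] on the axis, with z measured from that loop.
Loop 1 (z = 0.0355 m): B₁ = 1.89×10⁻⁵ T. Loop 2 (z = 0.0382 m): B₂ = 1.84×10⁻⁵ T.
The fields oppose: B = |B₁ − B₂| = 4.65×10⁻⁷ T.

B ≈ 0.465 μT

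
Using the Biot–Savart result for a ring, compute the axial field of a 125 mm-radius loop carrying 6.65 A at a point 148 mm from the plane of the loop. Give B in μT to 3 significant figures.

On the axis of a circular loop, B = μ₀IR² / [2(R²+z²)^(3/2)].
R² + z² = (0.125)² + (0.148)² = 0.03753 m², and (R²+z²)^(3/2) = 7.27×10⁻³ m³.
B = (4π×10⁻⁷ × 6.65 × 0.01562) / (2 × 7.27×10⁻³) = 8.98×10⁻⁶ T.

B ≈ 8.98 μT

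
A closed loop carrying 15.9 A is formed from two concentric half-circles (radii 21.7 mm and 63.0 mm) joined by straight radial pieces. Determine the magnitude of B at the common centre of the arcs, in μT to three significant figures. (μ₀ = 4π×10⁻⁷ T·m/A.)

The radial connectors point toward the centre, so dl × r̂ = 0 and they contribute nothing.
Each semicircle gives μ₀I/(4R): inner arc 2.30×10⁻⁴ T, outer arc 7.93×10⁻⁵ T.
The two arcs carry current in opposite angular senses, so their fields oppose: B = |2.30×10⁻⁴ − 7.93×10⁻⁵| = 1.51×10⁻⁴ T.

B ≈ 151 μT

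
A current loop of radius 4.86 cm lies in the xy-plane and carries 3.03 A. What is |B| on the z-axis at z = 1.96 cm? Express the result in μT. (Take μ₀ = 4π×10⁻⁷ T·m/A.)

On the axis of a circular loop, B = μ₀IR² / [2(R²+z²)^(3/2)].
R² + z² = (0.0486)² + (0.0196)² = 0.002746 m², and (R²+z²)^(3/2) = 1.44×10⁻⁴ m³.
B = (4π×10⁻⁷ × 3.03 × 0.002362) / (2 × 1.44×10⁻⁴) = 3.12×10⁻⁵ T.

B ≈ 31.2 μT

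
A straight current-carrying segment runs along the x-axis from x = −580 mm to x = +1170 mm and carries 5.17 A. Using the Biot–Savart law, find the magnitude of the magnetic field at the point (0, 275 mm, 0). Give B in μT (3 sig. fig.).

For a finite straight segment, B = (μ₀I/4πd)(sinθ₁ + sinθ₂), where θ₁, θ₂ are the angles from the perpendicular to each end.
The perpendicular distance is d = 0.275 m; the end-offsets along the wire are a = 0.58 m and b = 1.17 m.
sinθ₁ = 0.58/√(0.58²+0.275²) = 0.9036; sinθ₂ = 1.17/√(1.17²+0.275²) = 0.9735.
B = (4π×10⁻⁷ × 5.17) / (4π × 0.275) × (0.9036 + 0.9735) = 3.53×10⁻⁶ T.

B ≈ 3.53 μT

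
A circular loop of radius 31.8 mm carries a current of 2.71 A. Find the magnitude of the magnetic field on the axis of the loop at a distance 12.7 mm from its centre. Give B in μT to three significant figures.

On the axis of a circular loop, B = μ₀IR² / [2(R²+z²)^(3/2)].
R² + z² = (0.0318)² + (0.0127)² = 0.001173 m², and (R²+z²)^(3/2) = 4.02×10⁻⁵ m³.
B = (4π×10⁻⁷ × 2.71 × 0.001011) / (2 × 4.02×10⁻⁵) = 4.29×10⁻⁵ T.

B ≈ 42.9 μT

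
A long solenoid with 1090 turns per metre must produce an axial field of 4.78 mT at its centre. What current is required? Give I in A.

I ≈ 3.49 A

Inside a long solenoid B = μ₀nI with n = 1090 m⁻¹, so I = B/(μ₀n).
I = 4.78×10⁻³ / (4π×10⁻⁷ × 1090) = 3.49 A.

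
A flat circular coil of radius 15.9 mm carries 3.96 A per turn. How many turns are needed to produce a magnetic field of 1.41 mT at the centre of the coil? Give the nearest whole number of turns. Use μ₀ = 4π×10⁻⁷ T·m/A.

For an N-turn coil, B = Nμ₀I/(2R). A single turn gives B₁ = 1.56×10⁻⁴ T with R = 0.0159 m.
N = B/B₁ = 1.41×10⁻³ / 1.56×10⁻⁴ = 9.01.

N = 9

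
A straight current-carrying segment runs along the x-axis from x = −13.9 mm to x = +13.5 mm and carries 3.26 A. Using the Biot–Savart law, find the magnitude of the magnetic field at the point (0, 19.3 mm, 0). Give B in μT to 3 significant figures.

B ≈ 19.6 μT

For a finite straight segment, B = (μ₀I/4πd)(sinθ₁ + sinθ₂), where θ₁, θ₂ are the angles from the perpendicular to each end.
The perpendicular distance is d = 0.0193 m; the end-offsets along the wire are a = 0.0139 m and b = 0.0135 m.
sinθ₁ = 0.0139/√(0.0139²+0.0193²) = 0.5844; sinθ₂ = 0.0135/√(0.0135²+0.0193²) = 0.5732.
B = (4π×10⁻⁷ × 3.26) / (4π × 0.0193) × (0.5844 + 0.5732) = 1.96×10⁻⁵ T.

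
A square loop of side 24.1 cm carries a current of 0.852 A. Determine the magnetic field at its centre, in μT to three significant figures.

Each side is a finite straight segment at perpendicular distance d = a/(2 tan(π/4)) = 0.1205 m from the centre, with end-angles ±π/4.
One side contributes B₁ = (μ₀I/4πd)·2 sin(π/4) = 1.00×10⁻⁶ T.
All 4 sides add in the same direction: B = 4 × 1.00×10⁻⁶ = 4.00×10⁻⁶ T.

B ≈ 4.00 μT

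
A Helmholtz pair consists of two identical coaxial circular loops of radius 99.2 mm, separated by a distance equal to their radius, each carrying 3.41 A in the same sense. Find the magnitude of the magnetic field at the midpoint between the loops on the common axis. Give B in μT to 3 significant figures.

B ≈ 30.9 μT

Each loop contributes B = μ₀IR²/[2(R²+z²)^(3/2)] on the axis, with z measured from that loop.
Loop 1 (z = 0.0496 m): B₁ = 1.55×10⁻⁵ T. Loop 2 (z = 0.0496 m): B₂ = 1.55×10⁻⁵ T.
The fields add: B = B₁ + B₂ = 3.09×10⁻⁵ T.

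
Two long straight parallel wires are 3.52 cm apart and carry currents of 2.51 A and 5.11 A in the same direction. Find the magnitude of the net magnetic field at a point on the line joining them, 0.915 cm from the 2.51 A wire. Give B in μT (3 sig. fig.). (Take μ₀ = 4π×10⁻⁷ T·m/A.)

Each long wire gives B = μ₀I/(2πd). Distances are d₁ = 0.00915 m and d₂ = 0.02605 m.
B₁ = 5.49×10⁻⁵ T, B₂ = 3.92×10⁻⁵ T.
Between parallel currents the two contributions point in opposite directions, so they subtract. B = |B₁ − B₂| = |5.49×10⁻⁵ − 3.92×10⁻⁵| = 1.56×10⁻⁵ T.

B ≈ 15.6 μT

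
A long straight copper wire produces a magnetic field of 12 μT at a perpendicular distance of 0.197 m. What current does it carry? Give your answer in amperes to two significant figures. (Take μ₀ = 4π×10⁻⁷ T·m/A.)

For a long straight wire B = μ₀I/(2πd), so I = 2πdB/μ₀.
I = 2π × 0.197 × 1.20×10⁻⁵ / (4π×10⁻⁷) = 11.8 A.

I ≈ 12 A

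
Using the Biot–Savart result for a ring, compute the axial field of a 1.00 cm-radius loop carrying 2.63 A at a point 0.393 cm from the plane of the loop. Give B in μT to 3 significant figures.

B ≈ 133 μT

On the axis of a circular loop, B = μ₀IR² / [2(R²+z²)^(3/2)].
R² + z² = (0.01)² + (0.00393)² = 0.0001154 m², and (R²+z²)^(3/2) = 1.24×10⁻⁶ m³.
B = (4π×10⁻⁷ × 2.63 × 0.0001) / (2 × 1.24×10⁻⁶) = 1.33×10⁻⁴ T.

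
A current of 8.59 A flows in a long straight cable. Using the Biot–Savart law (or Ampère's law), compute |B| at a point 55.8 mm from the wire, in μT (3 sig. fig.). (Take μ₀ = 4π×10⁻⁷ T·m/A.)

B ≈ 30.8 μT

For an infinitely long straight wire, B = μ₀I/(2πd).
B = (4π×10⁻⁷ × 8.59) / (2π × 0.0558) = 3.08×10⁻⁵ T.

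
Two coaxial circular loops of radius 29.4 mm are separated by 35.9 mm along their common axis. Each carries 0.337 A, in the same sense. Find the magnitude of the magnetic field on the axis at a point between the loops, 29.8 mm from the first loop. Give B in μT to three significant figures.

Each loop contributes B = μ₀IR²/[2(R²+z²)^(3/2)] on the axis, with z measured from that loop.
Loop 1 (z = 0.0298 m): B₁ = 2.49×10⁻⁶ T. Loop 2 (z = 0.0061 m): B₂ = 6.76×10⁻⁶ T.
The fields add: B = B₁ + B₂ = 9.26×10⁻⁶ T.

B ≈ 9.26 μT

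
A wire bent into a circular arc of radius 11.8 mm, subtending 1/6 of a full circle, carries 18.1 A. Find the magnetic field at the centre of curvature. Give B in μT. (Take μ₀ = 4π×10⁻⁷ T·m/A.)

B ≈ 161 μT

The Biot–Savart field of a circular arc at its centre is B = μ₀Iφ/(4πR), with φ = 1.047 rad.
B = (4π×10⁻⁷ × 18.1 × 1.047) / (4π × 0.0118) = 1.61×10⁻⁴ T.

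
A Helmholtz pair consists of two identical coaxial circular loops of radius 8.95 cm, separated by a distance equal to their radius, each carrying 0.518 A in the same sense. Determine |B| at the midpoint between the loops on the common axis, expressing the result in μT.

B ≈ 5.20 μT

Each loop contributes B = μ₀IR²/[2(R²+z²)^(3/2)] on the axis, with z measured from that loop.
Loop 1 (z = 0.04475 m): B₁ = 2.60×10⁻⁶ T. Loop 2 (z = 0.04475 m): B₂ = 2.60×10⁻⁶ T.
The fields add: B = B₁ + B₂ = 5.20×10⁻⁶ T.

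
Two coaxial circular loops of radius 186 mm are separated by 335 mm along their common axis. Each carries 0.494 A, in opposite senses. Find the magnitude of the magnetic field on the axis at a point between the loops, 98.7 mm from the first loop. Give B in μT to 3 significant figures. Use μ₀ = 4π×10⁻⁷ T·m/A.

B ≈ 0.755 μT

Each loop contributes B = μ₀IR²/[2(R²+z²)^(3/2)] on the axis, with z measured from that loop.
Loop 1 (z = 0.0987 m): B₁ = 1.15×10⁻⁶ T. Loop 2 (z = 0.2363 m): B₂ = 3.95×10⁻⁷ T.
The fields oppose: B = |B₁ − B₂| = 7.55×10⁻⁷ T.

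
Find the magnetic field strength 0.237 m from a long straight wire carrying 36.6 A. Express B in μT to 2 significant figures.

B ≈ 31 μT

For an infinitely long straight wire, B = μ₀I/(2πd).
B = (4π×10⁻⁷ × 36.6) / (2π × 0.237) = 3.09×10⁻⁵ T.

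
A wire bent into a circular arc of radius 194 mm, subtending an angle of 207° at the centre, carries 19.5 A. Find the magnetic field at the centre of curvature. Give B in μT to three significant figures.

The Biot–Savart field of a circular arc at its centre is B = μ₀Iφ/(4πR), with φ = 3.613 rad.
B = (4π×10⁻⁷ × 19.5 × 3.613) / (4π × 0.194) = 3.63×10⁻⁵ T.

B ≈ 36.3 μT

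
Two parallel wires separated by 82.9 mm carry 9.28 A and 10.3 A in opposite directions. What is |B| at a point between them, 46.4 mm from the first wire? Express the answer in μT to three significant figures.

B ≈ 96.4 μT

Each long wire gives B = μ₀I/(2πd). Distances are d₁ = 0.0464 m and d₂ = 0.0365 m.
B₁ = 4.00×10⁻⁵ T, B₂ = 5.64×10⁻⁵ T.
Between antiparallel currents both contributions point the same way, so they add. B = B₁ + B₂ = 4.00×10⁻⁵ + 5.64×10⁻⁵ = 9.64×10⁻⁵ T.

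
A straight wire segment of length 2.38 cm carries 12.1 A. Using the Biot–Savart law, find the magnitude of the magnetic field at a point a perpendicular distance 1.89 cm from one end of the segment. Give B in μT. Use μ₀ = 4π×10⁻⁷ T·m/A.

For a finite straight segment, B = (μ₀I/4πd)(sinθ₁ + sinθ₂), where θ₁, θ₂ are the angles from the perpendicular to each end.
The perpendicular foot is at one end, so the two end-offsets along the wire are 0 and L = 0.0238 m.
sinθ₁ = 0/√(0²+0.0189²) = 0.0000; sinθ₂ = 0.0238/√(0.0238²+0.0189²) = 0.7831.
B = (4π×10⁻⁷ × 12.1) / (4π × 0.0189) × (0.0000 + 0.7831) = 5.01×10⁻⁵ T.

B ≈ 50.1 μT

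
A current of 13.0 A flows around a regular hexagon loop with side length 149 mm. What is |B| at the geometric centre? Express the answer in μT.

B ≈ 60.4 μT

Each side is a finite straight segment at perpendicular distance d = a/(2 tan(π/6)) = 0.129 m from the centre, with end-angles ±π/6.
One side contributes B₁ = (μ₀I/4πd)·2 sin(π/6) = 1.01×10⁻⁵ T.
All 6 sides add in the same direction: B = 6 × 1.01×10⁻⁵ = 6.04×10⁻⁵ T.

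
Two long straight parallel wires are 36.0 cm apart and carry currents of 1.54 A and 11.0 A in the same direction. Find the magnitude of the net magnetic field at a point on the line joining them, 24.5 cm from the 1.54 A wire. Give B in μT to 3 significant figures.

Each long wire gives B = μ₀I/(2πd). Distances are d₁ = 0.245 m and d₂ = 0.115 m.
B₁ = 1.26×10⁻⁶ T, B₂ = 1.91×10⁻⁵ T.
Between parallel currents the two contributions point in opposite directions, so they subtract. B = |B₁ − B₂| = |1.26×10⁻⁶ − 1.91×10⁻⁵| = 1.79×10⁻⁵ T.

B ≈ 17.9 μT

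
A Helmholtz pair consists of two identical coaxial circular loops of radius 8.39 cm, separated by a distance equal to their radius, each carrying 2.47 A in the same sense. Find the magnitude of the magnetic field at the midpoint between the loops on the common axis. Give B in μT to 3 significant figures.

Each loop contributes B = μ₀IR²/[2(R²+z²)^(3/2)] on the axis, with z measured from that loop.
Loop 1 (z = 0.04195 m): B₁ = 1.32×10⁻⁵ T. Loop 2 (z = 0.04195 m): B₂ = 1.32×10⁻⁵ T.
The fields add: B = B₁ + B₂ = 2.65×10⁻⁵ T.

B ≈ 26.5 μT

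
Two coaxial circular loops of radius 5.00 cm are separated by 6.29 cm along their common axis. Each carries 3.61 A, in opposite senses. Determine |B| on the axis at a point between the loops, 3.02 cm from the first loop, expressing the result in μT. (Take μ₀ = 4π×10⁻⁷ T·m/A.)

Each loop contributes B = μ₀IR²/[2(R²+z²)^(3/2)] on the axis, with z measured from that loop.
Loop 1 (z = 0.0302 m): B₁ = 2.85×10⁻⁵ T. Loop 2 (z = 0.0327 m): B₂ = 2.66×10⁻⁵ T.
The fields oppose: B = |B₁ − B₂| = 1.86×10⁻⁶ T.

B ≈ 1.86 μT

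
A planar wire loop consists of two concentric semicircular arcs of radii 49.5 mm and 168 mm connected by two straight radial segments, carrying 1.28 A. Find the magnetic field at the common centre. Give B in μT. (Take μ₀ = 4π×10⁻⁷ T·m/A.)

B ≈ 5.73 μT

The radial connectors point toward the centre, so dl × r̂ = 0 and they contribute nothing.
Each semicircle gives μ₀I/(4R): inner arc 8.12×10⁻⁶ T, outer arc 2.39×10⁻⁶ T.
The two arcs carry current in opposite angular senses, so their fields oppose: B = |8.12×10⁻⁶ − 2.39×10⁻⁶| = 5.73×10⁻⁶ T.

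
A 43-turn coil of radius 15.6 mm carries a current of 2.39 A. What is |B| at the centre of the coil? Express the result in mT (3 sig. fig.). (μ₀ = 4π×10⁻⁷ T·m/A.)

For an N-turn flat coil, B = Nμ₀I/(2R) with R = 0.0156 m.
B = 43 × 9.63×10⁻⁵ T = 4.14×10⁻³ T.

B ≈ 4.14 mT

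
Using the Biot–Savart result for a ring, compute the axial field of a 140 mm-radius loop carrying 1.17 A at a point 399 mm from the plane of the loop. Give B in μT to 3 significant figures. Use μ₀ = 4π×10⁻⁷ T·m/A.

On the axis of a circular loop, B = μ₀IR² / [2(R²+z²)^(3/2)].
R² + z² = (0.14)² + (0.399)² = 0.1788 m², and (R²+z²)^(3/2) = 7.56×10⁻² m³.
B = (4π×10⁻⁷ × 1.17 × 0.0196) / (2 × 7.56×10⁻²) = 1.91×10⁻⁷ T.

B ≈ 0.191 μT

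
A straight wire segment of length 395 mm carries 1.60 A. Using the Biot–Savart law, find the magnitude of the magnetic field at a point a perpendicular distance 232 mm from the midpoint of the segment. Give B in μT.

For a finite straight segment, B = (μ₀I/4πd)(sinθ₁ + sinθ₂), where θ₁, θ₂ are the angles from the perpendicular to each end.
The perpendicular from the point meets the wire at its midpoint, so each end is L/2 = 0.1975 m away along the wire.
sinθ₁ = 0.1975/√(0.1975²+0.232²) = 0.6482; sinθ₂ = 0.1975/√(0.1975²+0.232²) = 0.6482.
B = (4π×10⁻⁷ × 1.60) / (4π × 0.232) × (0.6482 + 0.6482) = 8.94×10⁻⁷ T.

B ≈ 0.894 μT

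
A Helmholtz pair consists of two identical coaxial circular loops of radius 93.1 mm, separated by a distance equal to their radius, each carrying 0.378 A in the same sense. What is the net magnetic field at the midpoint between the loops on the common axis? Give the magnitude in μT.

Each loop contributes B = μ₀IR²/[2(R²+z²)^(3/2)] on the axis, with z measured from that loop.
Loop 1 (z = 0.04655 m): B₁ = 1.83×10⁻⁶ T. Loop 2 (z = 0.04655 m): B₂ = 1.83×10⁻⁶ T.
The fields add: B = B₁ + B₂ = 3.65×10⁻⁶ T.

B ≈ 3.65 μT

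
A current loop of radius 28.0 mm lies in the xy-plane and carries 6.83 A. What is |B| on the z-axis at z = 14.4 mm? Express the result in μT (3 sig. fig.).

On the axis of a circular loop, B = μ₀IR² / [2(R²+z²)^(3/2)].
R² + z² = (0.028)² + (0.0144)² = 0.0009914 m², and (R²+z²)^(3/2) = 3.12×10⁻⁵ m³.
B = (4π×10⁻⁷ × 6.83 × 0.000784) / (2 × 3.12×10⁻⁵) = 1.08×10⁻⁴ T.

B ≈ 108 μT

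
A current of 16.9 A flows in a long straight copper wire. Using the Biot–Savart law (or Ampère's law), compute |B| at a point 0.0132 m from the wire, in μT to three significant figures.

For an infinitely long straight wire, B = μ₀I/(2πd).
B = (4π×10⁻⁷ × 16.9) / (2π × 0.0132) = 2.56×10⁻⁴ T.

B ≈ 256 μT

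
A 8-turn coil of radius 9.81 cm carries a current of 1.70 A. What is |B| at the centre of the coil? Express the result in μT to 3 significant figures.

For an N-turn flat coil, B = Nμ₀I/(2R) with R = 0.0981 m.
B = 8 × 1.09×10⁻⁵ T = 8.71×10⁻⁵ T.

B ≈ 87.1 μT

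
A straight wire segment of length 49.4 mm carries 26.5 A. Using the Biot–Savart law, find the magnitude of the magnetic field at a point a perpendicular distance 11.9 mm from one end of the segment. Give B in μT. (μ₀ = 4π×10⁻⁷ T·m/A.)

B ≈ 216 μT

For a finite straight segment, B = (μ₀I/4πd)(sinθ₁ + sinθ₂), where θ₁, θ₂ are the angles from the perpendicular to each end.
The perpendicular foot is at one end, so the two end-offsets along the wire are 0 and L = 0.0494 m.
sinθ₁ = 0/√(0²+0.0119²) = 0.0000; sinθ₂ = 0.0494/√(0.0494²+0.0119²) = 0.9722.
B = (4π×10⁻⁷ × 26.5) / (4π × 0.0119) × (0.0000 + 0.9722) = 2.16×10⁻⁴ T.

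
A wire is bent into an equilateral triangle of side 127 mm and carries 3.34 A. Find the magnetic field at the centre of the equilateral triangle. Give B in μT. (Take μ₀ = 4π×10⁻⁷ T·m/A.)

Each side is a finite straight segment at perpendicular distance d = a/(2 tan(π/3)) = 0.03666 m from the centre, with end-angles ±π/3.
One side contributes B₁ = (μ₀I/4πd)·2 sin(π/3) = 1.58×10⁻⁵ T.
All 3 sides add in the same direction: B = 3 × 1.58×10⁻⁵ = 4.73×10⁻⁵ T.

B ≈ 47.3 μT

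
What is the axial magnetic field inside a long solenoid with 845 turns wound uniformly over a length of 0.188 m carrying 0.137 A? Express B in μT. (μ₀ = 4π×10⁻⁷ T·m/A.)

Inside a long solenoid, B = μ₀nI with n = 4495 turns/m.
B = 4π×10⁻⁷ × 4495 × 0.137 = 7.74×10⁻⁴ T.

B ≈ 774 μT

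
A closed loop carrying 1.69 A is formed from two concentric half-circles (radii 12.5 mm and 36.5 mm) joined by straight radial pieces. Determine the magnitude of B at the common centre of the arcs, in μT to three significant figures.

B ≈ 27.9 μT

The radial connectors point toward the centre, so dl × r̂ = 0 and they contribute nothing.
Each semicircle gives μ₀I/(4R): inner arc 4.25×10⁻⁵ T, outer arc 1.45×10⁻⁵ T.
The two arcs carry current in opposite angular senses, so their fields oppose: B = |4.25×10⁻⁵ − 1.45×10⁻⁵| = 2.79×10⁻⁵ T.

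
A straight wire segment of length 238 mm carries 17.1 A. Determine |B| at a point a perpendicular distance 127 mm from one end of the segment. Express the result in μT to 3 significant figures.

B ≈ 11.9 μT

For a finite straight segment, B = (μ₀I/4πd)(sinθ₁ + sinθ₂), where θ₁, θ₂ are the angles from the perpendicular to each end.
The perpendicular foot is at one end, so the two end-offsets along the wire are 0 and L = 0.238 m.
sinθ₁ = 0/√(0²+0.127²) = 0.0000; sinθ₂ = 0.238/√(0.238²+0.127²) = 0.8823.
B = (4π×10⁻⁷ × 17.1) / (4π × 0.127) × (0.0000 + 0.8823) = 1.19×10⁻⁵ T.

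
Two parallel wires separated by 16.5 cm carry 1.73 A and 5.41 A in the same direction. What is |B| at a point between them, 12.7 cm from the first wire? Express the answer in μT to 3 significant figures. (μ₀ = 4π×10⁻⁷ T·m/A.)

B ≈ 25.7 μT

Each long wire gives B = μ₀I/(2πd). Distances are d₁ = 0.127 m and d₂ = 0.038 m.
B₁ = 2.72×10⁻⁶ T, B₂ = 2.85×10⁻⁵ T.
Between parallel currents the two contributions point in opposite directions, so they subtract. B = |B₁ − B₂| = |2.72×10⁻⁶ − 2.85×10⁻⁵| = 2.57×10⁻⁵ T.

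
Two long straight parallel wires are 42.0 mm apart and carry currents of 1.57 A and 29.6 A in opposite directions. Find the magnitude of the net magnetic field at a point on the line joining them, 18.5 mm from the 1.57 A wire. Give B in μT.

B ≈ 269 μT

Each long wire gives B = μ₀I/(2πd). Distances are d₁ = 0.0185 m and d₂ = 0.0235 m.
B₁ = 1.70×10⁻⁵ T, B₂ = 2.52×10⁻⁴ T.
Between antiparallel currents both contributions point the same way, so they add. B = B₁ + B₂ = 1.70×10⁻⁵ + 2.52×10⁻⁴ = 2.69×10⁻⁴ T.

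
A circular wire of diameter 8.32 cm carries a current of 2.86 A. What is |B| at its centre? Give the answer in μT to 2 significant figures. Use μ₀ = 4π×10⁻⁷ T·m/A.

B ≈ 43 μT

At the centre of a circular loop the Biot–Savart law gives B = μ₀I/(2R) (so R = 0.0416 m).
B = (4π×10⁻⁷ × 2.86) / (2 × 0.0416) = 4.32×10⁻⁵ T.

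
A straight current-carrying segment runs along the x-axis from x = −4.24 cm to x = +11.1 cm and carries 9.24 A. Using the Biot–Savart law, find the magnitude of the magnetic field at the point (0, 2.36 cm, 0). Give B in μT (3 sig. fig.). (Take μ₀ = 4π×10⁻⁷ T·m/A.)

B ≈ 72.5 μT

For a finite straight segment, B = (μ₀I/4πd)(sinθ₁ + sinθ₂), where θ₁, θ₂ are the angles from the perpendicular to each end.
The perpendicular distance is d = 0.0236 m; the end-offsets along the wire are a = 0.0424 m and b = 0.111 m.
sinθ₁ = 0.0424/√(0.0424²+0.0236²) = 0.8738; sinθ₂ = 0.111/√(0.111²+0.0236²) = 0.9781.
B = (4π×10⁻⁷ × 9.24) / (4π × 0.0236) × (0.8738 + 0.9781) = 7.25×10⁻⁵ T.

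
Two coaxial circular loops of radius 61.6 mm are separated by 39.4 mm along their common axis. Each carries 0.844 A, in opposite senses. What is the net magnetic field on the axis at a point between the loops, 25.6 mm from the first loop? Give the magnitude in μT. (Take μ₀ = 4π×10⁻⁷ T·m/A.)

B ≈ 1.22 μT

Each loop contributes B = μ₀IR²/[2(R²+z²)^(3/2)] on the axis, with z measured from that loop.
Loop 1 (z = 0.0256 m): B₁ = 6.78×10⁻⁶ T. Loop 2 (z = 0.0138 m): B₂ = 8.00×10⁻⁶ T.
The fields oppose: B = |B₁ − B₂| = 1.22×10⁻⁶ T.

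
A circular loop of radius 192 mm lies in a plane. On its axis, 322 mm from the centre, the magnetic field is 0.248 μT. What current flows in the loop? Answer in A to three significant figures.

On the axis of a loop, B = μ₀IR²/[2(R²+z²)^(3/2)], so I = 2B(R²+z²)^(3/2)/(μ₀R²).
R² + z² = 0.03686 + 0.1037 = 0.1405 m²; raised to 3/2 gives 5.27×10⁻² m³.
I = 2 × 2.48×10⁻⁷ × 5.27×10⁻² / (1.26×10⁻⁶ × 0.03686) = 0.564 A.

I ≈ 0.564 A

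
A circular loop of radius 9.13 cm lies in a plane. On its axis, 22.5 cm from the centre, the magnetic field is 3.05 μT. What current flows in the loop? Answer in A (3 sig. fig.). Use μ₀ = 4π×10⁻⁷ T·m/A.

I ≈ 8.34 A

On the axis of a loop, B = μ₀IR²/[2(R²+z²)^(3/2)], so I = 2B(R²+z²)^(3/2)/(μ₀R²).
R² + z² = 0.008336 + 0.05063 = 0.05896 m²; raised to 3/2 gives 1.43×10⁻² m³.
I = 2 × 3.05×10⁻⁶ × 1.43×10⁻² / (1.26×10⁻⁶ × 0.008336) = 8.34 A.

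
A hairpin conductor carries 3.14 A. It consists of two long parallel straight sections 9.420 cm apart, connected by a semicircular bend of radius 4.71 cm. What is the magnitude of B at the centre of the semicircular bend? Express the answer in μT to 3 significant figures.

The semicircular arc contributes B_arc = μ₀I·π/(4πR) = μ₀I/(4R) = 2.09×10⁻⁵ T.
Each semi-infinite lead is at perpendicular distance R = 0.0471 m from the centre, with the perpendicular foot at its near end, so it contributes μ₀I/(4πR); both point the same way, together 1.33×10⁻⁵ T.
Arc and leads all point the same direction: B = 2.09×10⁻⁵ + 1.33×10⁻⁵ = 3.43×10⁻⁵ T.

B ≈ 34.3 μT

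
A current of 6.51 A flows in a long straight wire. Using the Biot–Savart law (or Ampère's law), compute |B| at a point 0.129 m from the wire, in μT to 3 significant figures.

B ≈ 10.1 μT

For an infinitely long straight wire, B = μ₀I/(2πd).
B = (4π×10⁻⁷ × 6.51) / (2π × 0.129) = 1.01×10⁻⁵ T.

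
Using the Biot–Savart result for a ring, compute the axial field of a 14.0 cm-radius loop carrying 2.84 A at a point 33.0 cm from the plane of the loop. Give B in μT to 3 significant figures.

B ≈ 0.759 μT

On the axis of a circular loop, B = μ₀IR² / [2(R²+z²)^(3/2)].
R² + z² = (0.14)² + (0.33)² = 0.1285 m², and (R²+z²)^(3/2) = 4.61×10⁻² m³.
B = (4π×10⁻⁷ × 2.84 × 0.0196) / (2 × 4.61×10⁻²) = 7.59×10⁻⁷ T.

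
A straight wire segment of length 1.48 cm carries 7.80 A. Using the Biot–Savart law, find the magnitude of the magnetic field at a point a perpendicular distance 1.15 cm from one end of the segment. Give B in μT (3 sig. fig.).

B ≈ 53.6 μT

For a finite straight segment, B = (μ₀I/4πd)(sinθ₁ + sinθ₂), where θ₁, θ₂ are the angles from the perpendicular to each end.
The perpendicular foot is at one end, so the two end-offsets along the wire are 0 and L = 0.0148 m.
sinθ₁ = 0/√(0²+0.0115²) = 0.0000; sinθ₂ = 0.0148/√(0.0148²+0.0115²) = 0.7896.
B = (4π×10⁻⁷ × 7.80) / (4π × 0.0115) × (0.0000 + 0.7896) = 5.36×10⁻⁵ T.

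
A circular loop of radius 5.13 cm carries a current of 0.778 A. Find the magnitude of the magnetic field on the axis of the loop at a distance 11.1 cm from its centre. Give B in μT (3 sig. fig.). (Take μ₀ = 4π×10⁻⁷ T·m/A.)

On the axis of a circular loop, B = μ₀IR² / [2(R²+z²)^(3/2)].
R² + z² = (0.0513)² + (0.111)² = 0.01495 m², and (R²+z²)^(3/2) = 1.83×10⁻³ m³.
B = (4π×10⁻⁷ × 0.778 × 0.002632) / (2 × 1.83×10⁻³) = 7.04×10⁻⁷ T.

B ≈ 0.704 μT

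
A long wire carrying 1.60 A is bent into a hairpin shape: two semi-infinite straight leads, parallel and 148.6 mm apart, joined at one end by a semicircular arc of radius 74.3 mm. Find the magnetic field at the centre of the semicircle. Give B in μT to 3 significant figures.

B ≈ 11.1 μT

The semicircular arc contributes B_arc = μ₀I·π/(4πR) = μ₀I/(4R) = 6.77×10⁻⁶ T.
Each semi-infinite lead is at perpendicular distance R = 0.0743 m from the centre, with the perpendicular foot at its near end, so it contributes μ₀I/(4πR); both point the same way, together 4.31×10⁻⁶ T.
Arc and leads all point the same direction: B = 6.77×10⁻⁶ + 4.31×10⁻⁶ = 1.11×10⁻⁵ T.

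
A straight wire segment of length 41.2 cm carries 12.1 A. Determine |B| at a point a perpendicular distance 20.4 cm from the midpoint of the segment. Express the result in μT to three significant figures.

B ≈ 8.43 μT

For a finite straight segment, B = (μ₀I/4πd)(sinθ₁ + sinθ₂), where θ₁, θ₂ are the angles from the perpendicular to each end.
The perpendicular from the point meets the wire at its midpoint, so each end is L/2 = 0.206 m away along the wire.
sinθ₁ = 0.206/√(0.206²+0.204²) = 0.7105; sinθ₂ = 0.206/√(0.206²+0.204²) = 0.7105.
B = (4π×10⁻⁷ × 12.1) / (4π × 0.204) × (0.7105 + 0.7105) = 8.43×10⁻⁶ T.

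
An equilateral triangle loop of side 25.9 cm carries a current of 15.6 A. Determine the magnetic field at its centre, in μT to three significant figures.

B ≈ 108 μT

Each side is a finite straight segment at perpendicular distance d = a/(2 tan(π/3)) = 0.07477 m from the centre, with end-angles ±π/3.
One side contributes B₁ = (μ₀I/4πd)·2 sin(π/3) = 3.61×10⁻⁵ T.
All 3 sides add in the same direction: B = 3 × 3.61×10⁻⁵ = 1.08×10⁻⁴ T.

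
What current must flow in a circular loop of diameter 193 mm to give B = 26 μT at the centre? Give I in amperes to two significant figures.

At the centre of a circular loop B = μ₀I/(2R), so I = 2RB/μ₀.
With R = 0.0965 m, I = 2 × 0.0965 × 2.60×10⁻⁵ / (4π×10⁻⁷) = 3.99 A.

I ≈ 4.0 A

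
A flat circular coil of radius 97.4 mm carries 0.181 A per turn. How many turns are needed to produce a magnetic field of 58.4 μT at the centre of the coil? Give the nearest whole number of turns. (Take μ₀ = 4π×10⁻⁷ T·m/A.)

N = 50

For an N-turn coil, B = Nμ₀I/(2R). A single turn gives B₁ = 1.17×10⁻⁶ T with R = 0.0974 m.
N = B/B₁ = 5.84×10⁻⁵ / 1.17×10⁻⁶ = 50.02.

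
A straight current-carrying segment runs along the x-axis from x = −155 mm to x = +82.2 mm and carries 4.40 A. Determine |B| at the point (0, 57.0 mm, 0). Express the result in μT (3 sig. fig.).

For a finite straight segment, B = (μ₀I/4πd)(sinθ₁ + sinθ₂), where θ₁, θ₂ are the angles from the perpendicular to each end.
The perpendicular distance is d = 0.057 m; the end-offsets along the wire are a = 0.155 m and b = 0.0822 m.
sinθ₁ = 0.155/√(0.155²+0.057²) = 0.9385; sinθ₂ = 0.0822/√(0.0822²+0.057²) = 0.8218.
B = (4π×10⁻⁷ × 4.40) / (4π × 0.057) × (0.9385 + 0.8218) = 1.36×10⁻⁵ T.

B ≈ 13.6 μT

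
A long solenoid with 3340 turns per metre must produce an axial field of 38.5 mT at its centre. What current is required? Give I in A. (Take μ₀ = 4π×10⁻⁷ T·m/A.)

I ≈ 9.17 A

Inside a long solenoid B = μ₀nI with n = 3340 m⁻¹, so I = B/(μ₀n).
I = 3.85×10⁻² / (4π×10⁻⁷ × 3340) = 9.17 A.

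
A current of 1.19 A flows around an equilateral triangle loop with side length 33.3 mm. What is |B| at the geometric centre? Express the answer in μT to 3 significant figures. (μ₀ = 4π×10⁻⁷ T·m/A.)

B ≈ 64.3 μT

Each side is a finite straight segment at perpendicular distance d = a/(2 tan(π/3)) = 0.009613 m from the centre, with end-angles ±π/3.
One side contributes B₁ = (μ₀I/4πd)·2 sin(π/3) = 2.14×10⁻⁵ T.
All 3 sides add in the same direction: B = 3 × 2.14×10⁻⁵ = 6.43×10⁻⁵ T.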